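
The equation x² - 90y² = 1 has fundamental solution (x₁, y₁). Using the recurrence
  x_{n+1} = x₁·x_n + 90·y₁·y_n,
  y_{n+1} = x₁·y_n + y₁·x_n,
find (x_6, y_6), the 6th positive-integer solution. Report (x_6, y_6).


Step 1: Find the fundamental solution (x₁, y₁) of x² - 90y² = 1.
  Expand √90 as a continued fraction. a₀ = ⌊√90⌋ = 9; iterate m_{k+1} = d_k·a_k − m_k, d_{k+1} = (90 − m_{k+1}²)/d_k, a_{k+1} = ⌊(a₀ + m_{k+1})/d_{k+1}⌋ (starting m₀ = 0, d₀ = 1), with convergents p_k = a_k·p_{k-1} + p_{k-2}, q_k = a_k·q_{k-1} + q_{k-2} (p₋₁ = 1, q₋₁ = 0):
  k = 0: a₀ = 9; p₀/q₀ = 9/1; p₀² − 90·q₀² = 81 − 90 = -9.
  k = 1: m = 9, d = 9, a = ⌊(9 + 9)/9⌋ = 2; p/q = (2·9 + 1)/(2·1 + 0) = 19/2; p² − 90·q² = 361 − 360 = 1.
  The first convergent with p² − 90·q² = 1 gives the fundamental solution (x₁, y₁) = (19, 2).
Step 2: Apply the recurrence (x_{n+1}, y_{n+1}) = (x₁x_n + 90y₁y_n, x₁y_n + y₁x_n) repeatedly.
  From (x_1, y_1) = (19, 2): x_2 = 19·19 + 90·2·2 = 721; y_2 = 19·2 + 2·19 = 76.
  From (x_2, y_2) = (721, 76): x_3 = 19·721 + 90·2·76 = 27379; y_3 = 19·76 + 2·721 = 2886.
  From (x_3, y_3) = (27379, 2886): x_4 = 19·27379 + 90·2·2886 = 1039681; y_4 = 19·2886 + 2·27379 = 109592.
  From (x_4, y_4) = (1039681, 109592): x_5 = 19·1039681 + 90·2·109592 = 39480499; y_5 = 19·109592 + 2·1039681 = 4161610.
  From (x_5, y_5) = (39480499, 4161610): x_6 = 19·39480499 + 90·2·4161610 = 1499219281; y_6 = 19·4161610 + 2·39480499 = 158031588.
Step 3: Verify x_6² - 90·y_6² = 2247658452522156961 - 2247658452522156960 = 1 (should be 1). ✓

(x_1, y_1) = (19, 2); (x_6, y_6) = (1499219281, 158031588).


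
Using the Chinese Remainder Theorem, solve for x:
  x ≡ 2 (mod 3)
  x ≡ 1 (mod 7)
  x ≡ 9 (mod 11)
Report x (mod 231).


Moduli 3, 7, 11 are pairwise coprime; by CRT there is a unique solution modulo M = 3 · 7 · 11 = 231.
Solve pairwise, accumulating the modulus:
  Start with x ≡ 2 (mod 3).
  Combine with x ≡ 1 (mod 7): since gcd(3, 7) = 1, we get a unique residue mod 21.
    Write x = 2 + 3·t and substitute into x ≡ 1 (mod 7): 3·t ≡ 1 − 2 = -1 (mod 7).
    Reduce coefficients mod 7: 3·t ≡ 6 (mod 7).
    The inverse of 3 mod 7 is 5 (since 3·5 = 15 = 2·7 + 1), so t ≡ 5·6 = 30 ≡ 2 (mod 7).
    Then x = 2 + 3·2 = 8, valid modulo lcm(3, 7) = 21: x ≡ 8 (mod 21).
  Combine with x ≡ 9 (mod 11): since gcd(21, 11) = 1, we get a unique residue mod 231.
    Write x = 8 + 21·t and substitute into x ≡ 9 (mod 11): 21·t ≡ 9 − 8 = 1 (mod 11).
    Reduce coefficients mod 11: 10·t ≡ 1 (mod 11).
    The inverse of 10 mod 11 is 10 (since 10·10 = 100 = 9·11 + 1), so t ≡ 10·1 = 10 ≡ 10 (mod 11).
    Then x = 8 + 21·10 = 218, valid modulo lcm(21, 11) = 231: x ≡ 218 (mod 231).
Verify: 218 mod 3 = 2 ✓, 218 mod 7 = 1 ✓, 218 mod 11 = 9 ✓.

x ≡ 218 (mod 231).


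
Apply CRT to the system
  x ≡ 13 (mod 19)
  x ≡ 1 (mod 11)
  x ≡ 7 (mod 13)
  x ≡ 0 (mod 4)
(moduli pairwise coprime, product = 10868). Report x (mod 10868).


Product of moduli M = 19 · 11 · 13 · 4 = 10868.
Merge one congruence at a time:
  Start: x ≡ 13 (mod 19).
  Combine with x ≡ 1 (mod 11); new modulus lcm = 209.
    Write x = 13 + 19·t and substitute into x ≡ 1 (mod 11): 19·t ≡ 1 − 13 = -12 (mod 11).
    Reduce coefficients mod 11: 8·t ≡ 10 (mod 11).
    The inverse of 8 mod 11 is 7 (since 8·7 = 56 = 5·11 + 1), so t ≡ 7·10 = 70 ≡ 4 (mod 11).
    Then x = 13 + 19·4 = 89, valid modulo lcm(19, 11) = 209: x ≡ 89 (mod 209).
  Combine with x ≡ 7 (mod 13); new modulus lcm = 2717.
    Write x = 89 + 209·t and substitute into x ≡ 7 (mod 13): 209·t ≡ 7 − 89 = -82 (mod 13).
    Reduce coefficients mod 13: 1·t ≡ 9 (mod 13).
    So t ≡ 9 (mod 13).
    Then x = 89 + 209·9 = 1970, valid modulo lcm(209, 13) = 2717: x ≡ 1970 (mod 2717).
  Combine with x ≡ 0 (mod 4); new modulus lcm = 10868.
    Write x = 1970 + 2717·t and substitute into x ≡ 0 (mod 4): 2717·t ≡ 0 − 1970 = -1970 (mod 4).
    Reduce coefficients mod 4: 1·t ≡ 2 (mod 4).
    So t ≡ 2 (mod 4).
    Then x = 1970 + 2717·2 = 7404, valid modulo lcm(2717, 4) = 10868: x ≡ 7404 (mod 10868).
Verify against each original: 7404 mod 19 = 13, 7404 mod 11 = 1, 7404 mod 13 = 7, 7404 mod 4 = 0.

x ≡ 7404 (mod 10868).


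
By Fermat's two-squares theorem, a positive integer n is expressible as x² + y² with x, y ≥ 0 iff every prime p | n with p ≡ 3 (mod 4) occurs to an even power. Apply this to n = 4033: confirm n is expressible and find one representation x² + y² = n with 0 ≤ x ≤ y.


Step 1: Factor n = 4033 = 37 · 109.
Step 2: Check the mod-4 condition on each prime factor: 37 ≡ 1 (mod 4), exponent 1; 109 ≡ 1 (mod 4), exponent 1.
All primes ≡ 3 (mod 4) appear to even exponent (or don't appear), so by the two-squares theorem n IS expressible as a sum of two squares.
Step 3: Build a representation. Here n = 37 · 109 is a product of primes ≡ 1 (mod 4). Each prime p ≡ 1 (mod 4) is itself a sum of two squares; find a² by testing p − a² for a perfect square:
  37: 37 − 1² = 36 = 6² ⇒ 37 = 1² + 6².
  109: 109 − 1² = 108, 109 − 2² = 105, 109 − 3² = 100 = 10² ⇒ 109 = 3² + 10².
  Combine using the Brahmagupta–Fibonacci identity (a² + b²)(c² + d²) = (ac − bd)² + (ad + bc)² = (ac + bd)² + (ad − bc)²:
  37 · 109 = 4033: from (1² + 6²)(3² + 10²), take (1·3 − 6·10, 1·10 + 6·3) = (3 − 60, 10 + 18) = (-57, 28); dropping signs (only squares matter) gives (57, 28); check 57² + 28² = 3249 + 784 = 4033 ✓.
Step 4: Order so x ≤ y and verify: 28² + 57² = 784 + 3249 = 4033 = n. ✓

n = 4033 = 28² + 57² (one valid representation with x ≤ y).


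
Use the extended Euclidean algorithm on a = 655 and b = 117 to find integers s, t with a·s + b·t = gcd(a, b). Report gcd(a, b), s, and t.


Euclidean algorithm on (655, 117) — divide until remainder is 0:
  655 = 5 · 117 + 70
  117 = 1 · 70 + 47
  70 = 1 · 47 + 23
  47 = 2 · 23 + 1
  23 = 23 · 1 + 0
gcd(655, 117) = 1.
Track Bezout coefficients alongside the remainders: start with r₀ = 655 = a·1 + b·0 (s = 1, t = 0) and r₁ = 117 = a·0 + b·1 (s = 0, t = 1); each new remainder r_{k+1} = r_{k-1} − q_k·r_k inherits s_{k+1} = s_{k-1} − q_k·s_k, t_{k+1} = t_{k-1} − q_k·t_k, so r_k = a·s_k + b·t_k at every step:
  q = 5: r = 70, s = 1 − 5·0 = 1, t = 0 − 5·1 = -5  (check: 655·1 + 117·(-5) = 70)
  q = 1: r = 47, s = 0 − 1·1 = -1, t = 1 − 1·(-5) = 6  (check: 655·(-1) + 117·6 = 47)
  q = 1: r = 23, s = 1 − 1·(-1) = 2, t = -5 − 1·6 = -11  (check: 655·2 + 117·(-11) = 23)
  q = 2: r = 1, s = -1 − 2·2 = -5, t = 6 − 2·(-11) = 28  (check: 655·(-5) + 117·28 = 1)
The row with r = 1 (the gcd) gives the Bezout coefficients s = -5, t = 28.
Result: 655 · (-5) + 117 · (28) = 1.

gcd(655, 117) = 1; s = -5, t = 28 (check: 655·(-5) + 117·28 = 1).


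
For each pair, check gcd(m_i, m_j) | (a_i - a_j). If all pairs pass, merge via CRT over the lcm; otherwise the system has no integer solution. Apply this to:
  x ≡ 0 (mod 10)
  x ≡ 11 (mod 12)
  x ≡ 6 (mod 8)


Moduli 10, 12, 8 are not pairwise coprime, so CRT works modulo lcm(m_i) when all pairwise compatibility conditions hold.
Pairwise compatibility: gcd(m_i, m_j) must divide a_i - a_j for every pair.
Merge one congruence at a time:
  Start: x ≡ 0 (mod 10).
  Combine with x ≡ 11 (mod 12): gcd(10, 12) = 2, and 11 - 0 = 11 is NOT divisible by 2.
    ⇒ system is inconsistent (no integer solution).

No solution (the system is inconsistent).


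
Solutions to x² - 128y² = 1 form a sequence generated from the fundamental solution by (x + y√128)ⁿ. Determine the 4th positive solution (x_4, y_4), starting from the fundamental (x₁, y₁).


Step 1: Find the fundamental solution (x₁, y₁) of x² - 128y² = 1.
  Expand √128 as a continued fraction. a₀ = ⌊√128⌋ = 11; iterate m_{k+1} = d_k·a_k − m_k, d_{k+1} = (128 − m_{k+1}²)/d_k, a_{k+1} = ⌊(a₀ + m_{k+1})/d_{k+1}⌋ (starting m₀ = 0, d₀ = 1), with convergents p_k = a_k·p_{k-1} + p_{k-2}, q_k = a_k·q_{k-1} + q_{k-2} (p₋₁ = 1, q₋₁ = 0):
  k = 0: a₀ = 11; p₀/q₀ = 11/1; p₀² − 128·q₀² = 121 − 128 = -7.
  k = 1: m = 11, d = 7, a = ⌊(11 + 11)/7⌋ = 3; p/q = (3·11 + 1)/(3·1 + 0) = 34/3; p² − 128·q² = 1156 − 1152 = 4.
  k = 2: m = 10, d = 4, a = ⌊(11 + 10)/4⌋ = 5; p/q = (5·34 + 11)/(5·3 + 1) = 181/16; p² − 128·q² = 32761 − 32768 = -7.
  k = 3: m = 10, d = 7, a = ⌊(11 + 10)/7⌋ = 3; p/q = (3·181 + 34)/(3·16 + 3) = 577/51; p² − 128·q² = 332929 − 332928 = 1.
  The first convergent with p² − 128·q² = 1 gives the fundamental solution (x₁, y₁) = (577, 51).
Step 2: Apply the recurrence (x_{n+1}, y_{n+1}) = (x₁x_n + 128y₁y_n, x₁y_n + y₁x_n) repeatedly.
  From (x_1, y_1) = (577, 51): x_2 = 577·577 + 128·51·51 = 665857; y_2 = 577·51 + 51·577 = 58854.
  From (x_2, y_2) = (665857, 58854): x_3 = 577·665857 + 128·51·58854 = 768398401; y_3 = 577·58854 + 51·665857 = 67917465.
  From (x_3, y_3) = (768398401, 67917465): x_4 = 577·768398401 + 128·51·67917465 = 886731088897; y_4 = 577·67917465 + 51·768398401 = 78376695756.
Step 3: Verify x_4² - 128·y_4² = 786292024016459316676609 - 786292024016459316676608 = 1 (should be 1). ✓

(x_1, y_1) = (577, 51); (x_4, y_4) = (886731088897, 78376695756).


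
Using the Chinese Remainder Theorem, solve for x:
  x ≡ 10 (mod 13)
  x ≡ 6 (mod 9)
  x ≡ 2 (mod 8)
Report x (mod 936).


Moduli 13, 9, 8 are pairwise coprime; by CRT there is a unique solution modulo M = 13 · 9 · 8 = 936.
Solve pairwise, accumulating the modulus:
  Start with x ≡ 10 (mod 13).
  Combine with x ≡ 6 (mod 9): since gcd(13, 9) = 1, we get a unique residue mod 117.
    Write x = 10 + 13·t and substitute into x ≡ 6 (mod 9): 13·t ≡ 6 − 10 = -4 (mod 9).
    Reduce coefficients mod 9: 4·t ≡ 5 (mod 9).
    The inverse of 4 mod 9 is 7 (since 4·7 = 28 = 3·9 + 1), so t ≡ 7·5 = 35 ≡ 8 (mod 9).
    Then x = 10 + 13·8 = 114, valid modulo lcm(13, 9) = 117: x ≡ 114 (mod 117).
  Combine with x ≡ 2 (mod 8): since gcd(117, 8) = 1, we get a unique residue mod 936.
    Write x = 114 + 117·t and substitute into x ≡ 2 (mod 8): 117·t ≡ 2 − 114 = -112 (mod 8).
    Reduce coefficients mod 8: 5·t ≡ 0 (mod 8).
    The inverse of 5 mod 8 is 5 (since 5·5 = 25 = 3·8 + 1), so t ≡ 5·0 = 0 ≡ 0 (mod 8).
    Then x = 114 + 117·0 = 114, valid modulo lcm(117, 8) = 936: x ≡ 114 (mod 936).
Verify: 114 mod 13 = 10 ✓, 114 mod 9 = 6 ✓, 114 mod 8 = 2 ✓.

x ≡ 114 (mod 936).


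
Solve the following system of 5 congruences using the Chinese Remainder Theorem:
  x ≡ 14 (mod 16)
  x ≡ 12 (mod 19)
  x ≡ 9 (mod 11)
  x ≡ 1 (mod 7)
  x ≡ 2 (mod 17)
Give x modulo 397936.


Product of moduli M = 16 · 19 · 11 · 7 · 17 = 397936.
Merge one congruence at a time:
  Start: x ≡ 14 (mod 16).
  Combine with x ≡ 12 (mod 19); new modulus lcm = 304.
    Write x = 14 + 16·t and substitute into x ≡ 12 (mod 19): 16·t ≡ 12 − 14 = -2 (mod 19).
    Reduce coefficients mod 19: 16·t ≡ 17 (mod 19).
    The inverse of 16 mod 19 is 6 (since 16·6 = 96 = 5·19 + 1), so t ≡ 6·17 = 102 ≡ 7 (mod 19).
    Then x = 14 + 16·7 = 126, valid modulo lcm(16, 19) = 304: x ≡ 126 (mod 304).
  Combine with x ≡ 9 (mod 11); new modulus lcm = 3344.
    Write x = 126 + 304·t and substitute into x ≡ 9 (mod 11): 304·t ≡ 9 − 126 = -117 (mod 11).
    Reduce coefficients mod 11: 7·t ≡ 4 (mod 11).
    The inverse of 7 mod 11 is 8 (since 7·8 = 56 = 5·11 + 1), so t ≡ 8·4 = 32 ≡ 10 (mod 11).
    Then x = 126 + 304·10 = 3166, valid modulo lcm(304, 11) = 3344: x ≡ 3166 (mod 3344).
  Combine with x ≡ 1 (mod 7); new modulus lcm = 23408.
    Write x = 3166 + 3344·t and substitute into x ≡ 1 (mod 7): 3344·t ≡ 1 − 3166 = -3165 (mod 7).
    Reduce coefficients mod 7: 5·t ≡ 6 (mod 7).
    The inverse of 5 mod 7 is 3 (since 5·3 = 15 = 2·7 + 1), so t ≡ 3·6 = 18 ≡ 4 (mod 7).
    Then x = 3166 + 3344·4 = 16542, valid modulo lcm(3344, 7) = 23408: x ≡ 16542 (mod 23408).
  Combine with x ≡ 2 (mod 17); new modulus lcm = 397936.
    Write x = 16542 + 23408·t and substitute into x ≡ 2 (mod 17): 23408·t ≡ 2 − 16542 = -16540 (mod 17).
    Reduce coefficients mod 17: 16·t ≡ 1 (mod 17).
    The inverse of 16 mod 17 is 16 (since 16·16 = 256 = 15·17 + 1), so t ≡ 16·1 = 16 ≡ 16 (mod 17).
    Then x = 16542 + 23408·16 = 391070, valid modulo lcm(23408, 17) = 397936: x ≡ 391070 (mod 397936).
Verify against each original: 391070 mod 16 = 14, 391070 mod 19 = 12, 391070 mod 11 = 9, 391070 mod 7 = 1, 391070 mod 17 = 2.

x ≡ 391070 (mod 397936).


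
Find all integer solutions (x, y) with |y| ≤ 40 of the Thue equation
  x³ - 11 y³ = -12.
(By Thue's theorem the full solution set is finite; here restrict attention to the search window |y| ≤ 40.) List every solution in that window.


The equation is x³ - 11y³ = -12. For fixed y, x³ = 11·y³ − 12, so a solution requires the RHS to be a perfect cube.
Strategy: iterate y from -40 to 40, compute RHS = 11·y³ − 12, and check whether it is a (positive or negative) perfect cube.
Check small values of y:
  y = 0: RHS = -12 is not a perfect cube.
  y = 1: RHS = -1 = (-1)³ ⇒ x = -1 works.
  y = -1: RHS = -23 is not a perfect cube.
  y = 2: RHS = 76 is not a perfect cube.
  y = -2: RHS = -100 is not a perfect cube.
  y = 3: RHS = 285 is not a perfect cube.
  y = -3: RHS = -309 is not a perfect cube.
Continuing the search up to |y| = 40 finds no further solutions beyond those listed.
Collected solutions: (-1, 1).

Solutions (with |y| ≤ 40): (-1, 1).


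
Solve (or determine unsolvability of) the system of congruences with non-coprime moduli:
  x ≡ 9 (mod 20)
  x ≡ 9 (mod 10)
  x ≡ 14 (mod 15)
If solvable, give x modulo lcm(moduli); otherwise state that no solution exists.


Moduli 20, 10, 15 are not pairwise coprime, so CRT works modulo lcm(m_i) when all pairwise compatibility conditions hold.
Pairwise compatibility: gcd(m_i, m_j) must divide a_i - a_j for every pair.
Merge one congruence at a time:
  Start: x ≡ 9 (mod 20).
  Combine with x ≡ 9 (mod 10): gcd(20, 10) = 10; 9 - 9 = 0, which IS divisible by 10, so compatible.
    Write x = 9 + 20·t and substitute into x ≡ 9 (mod 10): 20·t ≡ 9 − 9 = 0 (mod 10).
    Divide the congruence (and modulus) by g = 10: 2·t ≡ 0 (mod 1).
    Modulo 1 every t works; take t = 0.
    Then x = 9 + 20·0 = 9, valid modulo lcm(20, 10) = 20: x ≡ 9 (mod 20).
  Combine with x ≡ 14 (mod 15): gcd(20, 15) = 5; 14 - 9 = 5, which IS divisible by 5, so compatible.
    Write x = 9 + 20·t and substitute into x ≡ 14 (mod 15): 20·t ≡ 14 − 9 = 5 (mod 15).
    Divide the congruence (and modulus) by g = 5: 4·t ≡ 1 (mod 3).
    Reduce coefficients mod 3: 1·t ≡ 1 (mod 3).
    So t ≡ 1 (mod 3).
    Then x = 9 + 20·1 = 29, valid modulo lcm(20, 15) = 60: x ≡ 29 (mod 60).
Verify: 29 mod 20 = 9, 29 mod 10 = 9, 29 mod 15 = 14.

x ≡ 29 (mod 60).


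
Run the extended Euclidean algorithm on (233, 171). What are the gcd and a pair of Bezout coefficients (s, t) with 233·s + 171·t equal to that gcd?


Euclidean algorithm on (233, 171) — divide until remainder is 0:
  233 = 1 · 171 + 62
  171 = 2 · 62 + 47
  62 = 1 · 47 + 15
  47 = 3 · 15 + 2
  15 = 7 · 2 + 1
  2 = 2 · 1 + 0
gcd(233, 171) = 1.
Track Bezout coefficients alongside the remainders: start with r₀ = 233 = a·1 + b·0 (s = 1, t = 0) and r₁ = 171 = a·0 + b·1 (s = 0, t = 1); each new remainder r_{k+1} = r_{k-1} − q_k·r_k inherits s_{k+1} = s_{k-1} − q_k·s_k, t_{k+1} = t_{k-1} − q_k·t_k, so r_k = a·s_k + b·t_k at every step:
  q = 1: r = 62, s = 1 − 1·0 = 1, t = 0 − 1·1 = -1  (check: 233·1 + 171·(-1) = 62)
  q = 2: r = 47, s = 0 − 2·1 = -2, t = 1 − 2·(-1) = 3  (check: 233·(-2) + 171·3 = 47)
  q = 1: r = 15, s = 1 − 1·(-2) = 3, t = -1 − 1·3 = -4  (check: 233·3 + 171·(-4) = 15)
  q = 3: r = 2, s = -2 − 3·3 = -11, t = 3 − 3·(-4) = 15  (check: 233·(-11) + 171·15 = 2)
  q = 7: r = 1, s = 3 − 7·(-11) = 80, t = -4 − 7·15 = -109  (check: 233·80 + 171·(-109) = 1)
The row with r = 1 (the gcd) gives the Bezout coefficients s = 80, t = -109.
Result: 233 · (80) + 171 · (-109) = 1.

gcd(233, 171) = 1; s = 80, t = -109 (check: 233·80 + 171·(-109) = 1).


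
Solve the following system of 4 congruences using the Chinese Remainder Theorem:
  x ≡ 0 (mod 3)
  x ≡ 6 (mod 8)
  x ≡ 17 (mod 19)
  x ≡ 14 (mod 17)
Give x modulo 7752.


Product of moduli M = 3 · 8 · 19 · 17 = 7752.
Merge one congruence at a time:
  Start: x ≡ 0 (mod 3).
  Combine with x ≡ 6 (mod 8); new modulus lcm = 24.
    Write x = 0 + 3·t and substitute into x ≡ 6 (mod 8): 3·t ≡ 6 − 0 = 6 (mod 8).
    The inverse of 3 mod 8 is 3 (since 3·3 = 9 = 1·8 + 1), so t ≡ 3·6 = 18 ≡ 2 (mod 8).
    Then x = 0 + 3·2 = 6, valid modulo lcm(3, 8) = 24: x ≡ 6 (mod 24).
  Combine with x ≡ 17 (mod 19); new modulus lcm = 456.
    Write x = 6 + 24·t and substitute into x ≡ 17 (mod 19): 24·t ≡ 17 − 6 = 11 (mod 19).
    Reduce coefficients mod 19: 5·t ≡ 11 (mod 19).
    The inverse of 5 mod 19 is 4 (since 5·4 = 20 = 1·19 + 1), so t ≡ 4·11 = 44 ≡ 6 (mod 19).
    Then x = 6 + 24·6 = 150, valid modulo lcm(24, 19) = 456: x ≡ 150 (mod 456).
  Combine with x ≡ 14 (mod 17); new modulus lcm = 7752.
    Write x = 150 + 456·t and substitute into x ≡ 14 (mod 17): 456·t ≡ 14 − 150 = -136 (mod 17).
    Reduce coefficients mod 17: 14·t ≡ 0 (mod 17).
    The inverse of 14 mod 17 is 11 (since 14·11 = 154 = 9·17 + 1), so t ≡ 11·0 = 0 ≡ 0 (mod 17).
    Then x = 150 + 456·0 = 150, valid modulo lcm(456, 17) = 7752: x ≡ 150 (mod 7752).
Verify against each original: 150 mod 3 = 0, 150 mod 8 = 6, 150 mod 19 = 17, 150 mod 17 = 14.

x ≡ 150 (mod 7752).


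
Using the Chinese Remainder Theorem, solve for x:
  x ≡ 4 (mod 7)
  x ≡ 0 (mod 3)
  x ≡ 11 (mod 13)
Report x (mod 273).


Moduli 7, 3, 13 are pairwise coprime; by CRT there is a unique solution modulo M = 7 · 3 · 13 = 273.
Solve pairwise, accumulating the modulus:
  Start with x ≡ 4 (mod 7).
  Combine with x ≡ 0 (mod 3): since gcd(7, 3) = 1, we get a unique residue mod 21.
    Write x = 4 + 7·t and substitute into x ≡ 0 (mod 3): 7·t ≡ 0 − 4 = -4 (mod 3).
    Reduce coefficients mod 3: 1·t ≡ 2 (mod 3).
    So t ≡ 2 (mod 3).
    Then x = 4 + 7·2 = 18, valid modulo lcm(7, 3) = 21: x ≡ 18 (mod 21).
  Combine with x ≡ 11 (mod 13): since gcd(21, 13) = 1, we get a unique residue mod 273.
    Write x = 18 + 21·t and substitute into x ≡ 11 (mod 13): 21·t ≡ 11 − 18 = -7 (mod 13).
    Reduce coefficients mod 13: 8·t ≡ 6 (mod 13).
    The inverse of 8 mod 13 is 5 (since 8·5 = 40 = 3·13 + 1), so t ≡ 5·6 = 30 ≡ 4 (mod 13).
    Then x = 18 + 21·4 = 102, valid modulo lcm(21, 13) = 273: x ≡ 102 (mod 273).
Verify: 102 mod 7 = 4 ✓, 102 mod 3 = 0 ✓, 102 mod 13 = 11 ✓.

x ≡ 102 (mod 273).


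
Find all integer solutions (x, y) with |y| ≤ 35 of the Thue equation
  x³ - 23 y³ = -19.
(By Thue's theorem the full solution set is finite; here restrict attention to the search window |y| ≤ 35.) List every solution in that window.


The equation is x³ - 23y³ = -19. For fixed y, x³ = 23·y³ − 19, so a solution requires the RHS to be a perfect cube.
Strategy: iterate y from -35 to 35, compute RHS = 23·y³ − 19, and check whether it is a (positive or negative) perfect cube.
Check small values of y:
  y = 0: RHS = -19 is not a perfect cube.
  y = 1: RHS = 4 is not a perfect cube.
  y = -1: RHS = -42 is not a perfect cube.
  y = 2: RHS = 165 is not a perfect cube.
  y = -2: RHS = -203 is not a perfect cube.
  y = 3: RHS = 602 is not a perfect cube.
  y = -3: RHS = -640 is not a perfect cube.
Continuing the search up to |y| = 35 finds no solutions either.
No (x, y) in the scanned range satisfies the equation.

No integer solutions with |y| ≤ 35.


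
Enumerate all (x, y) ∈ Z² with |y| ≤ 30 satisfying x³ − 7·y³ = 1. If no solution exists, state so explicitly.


The equation is x³ - 7y³ = 1. For fixed y, x³ = 7·y³ + 1, so a solution requires the RHS to be a perfect cube.
Strategy: iterate y from -30 to 30, compute RHS = 7·y³ + 1, and check whether it is a (positive or negative) perfect cube.
Check small values of y:
  y = 0: RHS = 1 = (1)³ ⇒ x = 1 works.
  y = 1: RHS = 8 = (2)³ ⇒ x = 2 works.
  y = -1: RHS = -6 is not a perfect cube.
  y = 2: RHS = 57 is not a perfect cube.
  y = -2: RHS = -55 is not a perfect cube.
  y = 3: RHS = 190 is not a perfect cube.
  y = -3: RHS = -188 is not a perfect cube.
Continuing the search up to |y| = 30 finds no further solutions beyond those listed.
Collected solutions: (1, 0), (2, 1).

Solutions (with |y| ≤ 30): (1, 0), (2, 1).


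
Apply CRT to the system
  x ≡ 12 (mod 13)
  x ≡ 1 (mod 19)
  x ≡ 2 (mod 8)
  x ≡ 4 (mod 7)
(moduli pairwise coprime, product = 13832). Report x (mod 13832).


Product of moduli M = 13 · 19 · 8 · 7 = 13832.
Merge one congruence at a time:
  Start: x ≡ 12 (mod 13).
  Combine with x ≡ 1 (mod 19); new modulus lcm = 247.
    Write x = 12 + 13·t and substitute into x ≡ 1 (mod 19): 13·t ≡ 1 − 12 = -11 (mod 19).
    Reduce coefficients mod 19: 13·t ≡ 8 (mod 19).
    The inverse of 13 mod 19 is 3 (since 13·3 = 39 = 2·19 + 1), so t ≡ 3·8 = 24 ≡ 5 (mod 19).
    Then x = 12 + 13·5 = 77, valid modulo lcm(13, 19) = 247: x ≡ 77 (mod 247).
  Combine with x ≡ 2 (mod 8); new modulus lcm = 1976.
    Write x = 77 + 247·t and substitute into x ≡ 2 (mod 8): 247·t ≡ 2 − 77 = -75 (mod 8).
    Reduce coefficients mod 8: 7·t ≡ 5 (mod 8).
    The inverse of 7 mod 8 is 7 (since 7·7 = 49 = 6·8 + 1), so t ≡ 7·5 = 35 ≡ 3 (mod 8).
    Then x = 77 + 247·3 = 818, valid modulo lcm(247, 8) = 1976: x ≡ 818 (mod 1976).
  Combine with x ≡ 4 (mod 7); new modulus lcm = 13832.
    Write x = 818 + 1976·t and substitute into x ≡ 4 (mod 7): 1976·t ≡ 4 − 818 = -814 (mod 7).
    Reduce coefficients mod 7: 2·t ≡ 5 (mod 7).
    The inverse of 2 mod 7 is 4 (since 2·4 = 8 = 1·7 + 1), so t ≡ 4·5 = 20 ≡ 6 (mod 7).
    Then x = 818 + 1976·6 = 12674, valid modulo lcm(1976, 7) = 13832: x ≡ 12674 (mod 13832).
Verify against each original: 12674 mod 13 = 12, 12674 mod 19 = 1, 12674 mod 8 = 2, 12674 mod 7 = 4.

x ≡ 12674 (mod 13832).


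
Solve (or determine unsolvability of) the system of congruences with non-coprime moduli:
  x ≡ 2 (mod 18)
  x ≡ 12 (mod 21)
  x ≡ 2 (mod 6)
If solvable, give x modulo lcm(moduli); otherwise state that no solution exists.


Moduli 18, 21, 6 are not pairwise coprime, so CRT works modulo lcm(m_i) when all pairwise compatibility conditions hold.
Pairwise compatibility: gcd(m_i, m_j) must divide a_i - a_j for every pair.
Merge one congruence at a time:
  Start: x ≡ 2 (mod 18).
  Combine with x ≡ 12 (mod 21): gcd(18, 21) = 3, and 12 - 2 = 10 is NOT divisible by 3.
    ⇒ system is inconsistent (no integer solution).

No solution (the system is inconsistent).


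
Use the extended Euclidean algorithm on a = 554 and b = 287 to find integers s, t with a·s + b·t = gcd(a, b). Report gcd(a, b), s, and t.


Euclidean algorithm on (554, 287) — divide until remainder is 0:
  554 = 1 · 287 + 267
  287 = 1 · 267 + 20
  267 = 13 · 20 + 7
  20 = 2 · 7 + 6
  7 = 1 · 6 + 1
  6 = 6 · 1 + 0
gcd(554, 287) = 1.
Track Bezout coefficients alongside the remainders: start with r₀ = 554 = a·1 + b·0 (s = 1, t = 0) and r₁ = 287 = a·0 + b·1 (s = 0, t = 1); each new remainder r_{k+1} = r_{k-1} − q_k·r_k inherits s_{k+1} = s_{k-1} − q_k·s_k, t_{k+1} = t_{k-1} − q_k·t_k, so r_k = a·s_k + b·t_k at every step:
  q = 1: r = 267, s = 1 − 1·0 = 1, t = 0 − 1·1 = -1  (check: 554·1 + 287·(-1) = 267)
  q = 1: r = 20, s = 0 − 1·1 = -1, t = 1 − 1·(-1) = 2  (check: 554·(-1) + 287·2 = 20)
  q = 13: r = 7, s = 1 − 13·(-1) = 14, t = -1 − 13·2 = -27  (check: 554·14 + 287·(-27) = 7)
  q = 2: r = 6, s = -1 − 2·14 = -29, t = 2 − 2·(-27) = 56  (check: 554·(-29) + 287·56 = 6)
  q = 1: r = 1, s = 14 − 1·(-29) = 43, t = -27 − 1·56 = -83  (check: 554·43 + 287·(-83) = 1)
The row with r = 1 (the gcd) gives the Bezout coefficients s = 43, t = -83.
Result: 554 · (43) + 287 · (-83) = 1.

gcd(554, 287) = 1; s = 43, t = -83 (check: 554·43 + 287·(-83) = 1).


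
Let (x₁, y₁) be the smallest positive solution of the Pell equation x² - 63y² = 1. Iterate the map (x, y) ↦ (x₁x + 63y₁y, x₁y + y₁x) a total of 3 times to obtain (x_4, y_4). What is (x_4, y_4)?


Step 1: Find the fundamental solution (x₁, y₁) of x² - 63y² = 1.
  Expand √63 as a continued fraction. a₀ = ⌊√63⌋ = 7; iterate m_{k+1} = d_k·a_k − m_k, d_{k+1} = (63 − m_{k+1}²)/d_k, a_{k+1} = ⌊(a₀ + m_{k+1})/d_{k+1}⌋ (starting m₀ = 0, d₀ = 1), with convergents p_k = a_k·p_{k-1} + p_{k-2}, q_k = a_k·q_{k-1} + q_{k-2} (p₋₁ = 1, q₋₁ = 0):
  k = 0: a₀ = 7; p₀/q₀ = 7/1; p₀² − 63·q₀² = 49 − 63 = -14.
  k = 1: m = 7, d = 14, a = ⌊(7 + 7)/14⌋ = 1; p/q = (1·7 + 1)/(1·1 + 0) = 8/1; p² − 63·q² = 64 − 63 = 1.
  The first convergent with p² − 63·q² = 1 gives the fundamental solution (x₁, y₁) = (8, 1).
Step 2: Apply the recurrence (x_{n+1}, y_{n+1}) = (x₁x_n + 63y₁y_n, x₁y_n + y₁x_n) repeatedly.
  From (x_1, y_1) = (8, 1): x_2 = 8·8 + 63·1·1 = 127; y_2 = 8·1 + 1·8 = 16.
  From (x_2, y_2) = (127, 16): x_3 = 8·127 + 63·1·16 = 2024; y_3 = 8·16 + 1·127 = 255.
  From (x_3, y_3) = (2024, 255): x_4 = 8·2024 + 63·1·255 = 32257; y_4 = 8·255 + 1·2024 = 4064.
Step 3: Verify x_4² - 63·y_4² = 1040514049 - 1040514048 = 1 (should be 1). ✓

(x_1, y_1) = (8, 1); (x_4, y_4) = (32257, 4064).


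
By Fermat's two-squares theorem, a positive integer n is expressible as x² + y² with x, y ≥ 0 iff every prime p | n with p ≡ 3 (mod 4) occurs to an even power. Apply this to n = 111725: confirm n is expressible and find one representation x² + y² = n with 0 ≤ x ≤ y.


Step 1: Factor n = 111725 = 5^2 · 41 · 109.
Step 2: Check the mod-4 condition on each prime factor: 5 ≡ 1 (mod 4), exponent 2; 41 ≡ 1 (mod 4), exponent 1; 109 ≡ 1 (mod 4), exponent 1.
All primes ≡ 3 (mod 4) appear to even exponent (or don't appear), so by the two-squares theorem n IS expressible as a sum of two squares.
Step 3: Build a representation. Group n = k² · m with k = 5 and m = 41 · 109 = 4469 (a product of primes ≡ 1 (mod 4)); a representation of m scales to one of n via (k·x)² + (k·y)² = k²(x² + y²). Each prime p ≡ 1 (mod 4) is itself a sum of two squares; find a² by testing p − a² for a perfect square:
  41: 41 − 1² = 40, 41 − 2² = 37, 41 − 3² = 32, 41 − 4² = 25 = 5² ⇒ 41 = 4² + 5².
  109: 109 − 1² = 108, 109 − 2² = 105, 109 − 3² = 100 = 10² ⇒ 109 = 3² + 10².
  Combine using the Brahmagupta–Fibonacci identity (a² + b²)(c² + d²) = (ac − bd)² + (ad + bc)² = (ac + bd)² + (ad − bc)²:
  41 · 109 = 4469: from (4² + 5²)(3² + 10²), take (4·3 − 5·10, 4·10 + 5·3) = (12 − 50, 40 + 15) = (-38, 55); dropping signs (only squares matter) gives (38, 55); check 38² + 55² = 1444 + 3025 = 4469 ✓.
  Scale by k = 5: (5·38, 5·55) = (190, 275).
Step 4: Order so x ≤ y and verify: 190² + 275² = 36100 + 75625 = 111725 = n. ✓

n = 111725 = 190² + 275² (one valid representation with x ≤ y).


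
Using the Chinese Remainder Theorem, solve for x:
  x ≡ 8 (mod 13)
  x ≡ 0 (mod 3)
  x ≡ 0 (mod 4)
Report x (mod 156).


Moduli 13, 3, 4 are pairwise coprime; by CRT there is a unique solution modulo M = 13 · 3 · 4 = 156.
Solve pairwise, accumulating the modulus:
  Start with x ≡ 8 (mod 13).
  Combine with x ≡ 0 (mod 3): since gcd(13, 3) = 1, we get a unique residue mod 39.
    Write x = 8 + 13·t and substitute into x ≡ 0 (mod 3): 13·t ≡ 0 − 8 = -8 (mod 3).
    Reduce coefficients mod 3: 1·t ≡ 1 (mod 3).
    So t ≡ 1 (mod 3).
    Then x = 8 + 13·1 = 21, valid modulo lcm(13, 3) = 39: x ≡ 21 (mod 39).
  Combine with x ≡ 0 (mod 4): since gcd(39, 4) = 1, we get a unique residue mod 156.
    Write x = 21 + 39·t and substitute into x ≡ 0 (mod 4): 39·t ≡ 0 − 21 = -21 (mod 4).
    Reduce coefficients mod 4: 3·t ≡ 3 (mod 4).
    The inverse of 3 mod 4 is 3 (since 3·3 = 9 = 2·4 + 1), so t ≡ 3·3 = 9 ≡ 1 (mod 4).
    Then x = 21 + 39·1 = 60, valid modulo lcm(39, 4) = 156: x ≡ 60 (mod 156).
Verify: 60 mod 13 = 8 ✓, 60 mod 3 = 0 ✓, 60 mod 4 = 0 ✓.

x ≡ 60 (mod 156).


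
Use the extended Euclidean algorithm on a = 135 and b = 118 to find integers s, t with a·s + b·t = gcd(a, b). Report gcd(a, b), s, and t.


Euclidean algorithm on (135, 118) — divide until remainder is 0:
  135 = 1 · 118 + 17
  118 = 6 · 17 + 16
  17 = 1 · 16 + 1
  16 = 16 · 1 + 0
gcd(135, 118) = 1.
Track Bezout coefficients alongside the remainders: start with r₀ = 135 = a·1 + b·0 (s = 1, t = 0) and r₁ = 118 = a·0 + b·1 (s = 0, t = 1); each new remainder r_{k+1} = r_{k-1} − q_k·r_k inherits s_{k+1} = s_{k-1} − q_k·s_k, t_{k+1} = t_{k-1} − q_k·t_k, so r_k = a·s_k + b·t_k at every step:
  q = 1: r = 17, s = 1 − 1·0 = 1, t = 0 − 1·1 = -1  (check: 135·1 + 118·(-1) = 17)
  q = 6: r = 16, s = 0 − 6·1 = -6, t = 1 − 6·(-1) = 7  (check: 135·(-6) + 118·7 = 16)
  q = 1: r = 1, s = 1 − 1·(-6) = 7, t = -1 − 1·7 = -8  (check: 135·7 + 118·(-8) = 1)
The row with r = 1 (the gcd) gives the Bezout coefficients s = 7, t = -8.
Result: 135 · (7) + 118 · (-8) = 1.

gcd(135, 118) = 1; s = 7, t = -8 (check: 135·7 + 118·(-8) = 1).


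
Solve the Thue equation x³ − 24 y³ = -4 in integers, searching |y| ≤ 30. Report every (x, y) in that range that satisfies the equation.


The equation is x³ - 24y³ = -4. For fixed y, x³ = 24·y³ − 4, so a solution requires the RHS to be a perfect cube.
Strategy: iterate y from -30 to 30, compute RHS = 24·y³ − 4, and check whether it is a (positive or negative) perfect cube.
Check small values of y:
  y = 0: RHS = -4 is not a perfect cube.
  y = 1: RHS = 20 is not a perfect cube.
  y = -1: RHS = -28 is not a perfect cube.
  y = 2: RHS = 188 is not a perfect cube.
  y = -2: RHS = -196 is not a perfect cube.
  y = 3: RHS = 644 is not a perfect cube.
  y = -3: RHS = -652 is not a perfect cube.
Continuing the search up to |y| = 30 finds no solutions either.
No (x, y) in the scanned range satisfies the equation.

No integer solutions with |y| ≤ 30.


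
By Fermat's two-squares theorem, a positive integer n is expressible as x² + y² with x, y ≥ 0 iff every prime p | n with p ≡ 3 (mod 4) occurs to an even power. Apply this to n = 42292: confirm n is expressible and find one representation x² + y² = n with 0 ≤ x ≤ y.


Step 1: Factor n = 42292 = 2^2 · 97 · 109.
Step 2: Check the mod-4 condition on each prime factor: 2 = 2 (special); 97 ≡ 1 (mod 4), exponent 1; 109 ≡ 1 (mod 4), exponent 1.
All primes ≡ 3 (mod 4) appear to even exponent (or don't appear), so by the two-squares theorem n IS expressible as a sum of two squares.
Step 3: Build a representation. Group n = k² · m with k = 2 and m = 97 · 109 = 10573 (a product of primes ≡ 1 (mod 4)); a representation of m scales to one of n via (k·x)² + (k·y)² = k²(x² + y²). Each prime p ≡ 1 (mod 4) is itself a sum of two squares; find a² by testing p − a² for a perfect square:
  97: 97 − 1² = 96, 97 − 2² = 93, 97 − 3² = 88, 97 − 4² = 81 = 9² ⇒ 97 = 4² + 9².
  109: 109 − 1² = 108, 109 − 2² = 105, 109 − 3² = 100 = 10² ⇒ 109 = 3² + 10².
  Combine using the Brahmagupta–Fibonacci identity (a² + b²)(c² + d²) = (ac − bd)² + (ad + bc)² = (ac + bd)² + (ad − bc)²:
  97 · 109 = 10573: from (4² + 9²)(3² + 10²), take (4·3 − 9·10, 4·10 + 9·3) = (12 − 90, 40 + 27) = (-78, 67); dropping signs (only squares matter) gives (78, 67); check 78² + 67² = 6084 + 4489 = 10573 ✓.
  Scale by k = 2: (2·78, 2·67) = (156, 134).
Step 4: Order so x ≤ y and verify: 134² + 156² = 17956 + 24336 = 42292 = n. ✓

n = 42292 = 134² + 156² (one valid representation with x ≤ y).


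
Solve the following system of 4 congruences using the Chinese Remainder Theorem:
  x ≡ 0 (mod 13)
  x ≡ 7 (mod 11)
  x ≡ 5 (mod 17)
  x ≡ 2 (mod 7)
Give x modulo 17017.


Product of moduli M = 13 · 11 · 17 · 7 = 17017.
Merge one congruence at a time:
  Start: x ≡ 0 (mod 13).
  Combine with x ≡ 7 (mod 11); new modulus lcm = 143.
    Write x = 0 + 13·t and substitute into x ≡ 7 (mod 11): 13·t ≡ 7 − 0 = 7 (mod 11).
    Reduce coefficients mod 11: 2·t ≡ 7 (mod 11).
    The inverse of 2 mod 11 is 6 (since 2·6 = 12 = 1·11 + 1), so t ≡ 6·7 = 42 ≡ 9 (mod 11).
    Then x = 0 + 13·9 = 117, valid modulo lcm(13, 11) = 143: x ≡ 117 (mod 143).
  Combine with x ≡ 5 (mod 17); new modulus lcm = 2431.
    Write x = 117 + 143·t and substitute into x ≡ 5 (mod 17): 143·t ≡ 5 − 117 = -112 (mod 17).
    Reduce coefficients mod 17: 7·t ≡ 7 (mod 17).
    The inverse of 7 mod 17 is 5 (since 7·5 = 35 = 2·17 + 1), so t ≡ 5·7 = 35 ≡ 1 (mod 17).
    Then x = 117 + 143·1 = 260, valid modulo lcm(143, 17) = 2431: x ≡ 260 (mod 2431).
  Combine with x ≡ 2 (mod 7); new modulus lcm = 17017.
    Write x = 260 + 2431·t and substitute into x ≡ 2 (mod 7): 2431·t ≡ 2 − 260 = -258 (mod 7).
    Reduce coefficients mod 7: 2·t ≡ 1 (mod 7).
    The inverse of 2 mod 7 is 4 (since 2·4 = 8 = 1·7 + 1), so t ≡ 4·1 = 4 ≡ 4 (mod 7).
    Then x = 260 + 2431·4 = 9984, valid modulo lcm(2431, 7) = 17017: x ≡ 9984 (mod 17017).
Verify against each original: 9984 mod 13 = 0, 9984 mod 11 = 7, 9984 mod 17 = 5, 9984 mod 7 = 2.

x ≡ 9984 (mod 17017).


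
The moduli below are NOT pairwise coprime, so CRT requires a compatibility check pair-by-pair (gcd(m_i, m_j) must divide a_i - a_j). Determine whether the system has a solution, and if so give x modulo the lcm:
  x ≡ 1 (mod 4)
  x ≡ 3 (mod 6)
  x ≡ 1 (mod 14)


Moduli 4, 6, 14 are not pairwise coprime, so CRT works modulo lcm(m_i) when all pairwise compatibility conditions hold.
Pairwise compatibility: gcd(m_i, m_j) must divide a_i - a_j for every pair.
Merge one congruence at a time:
  Start: x ≡ 1 (mod 4).
  Combine with x ≡ 3 (mod 6): gcd(4, 6) = 2; 3 - 1 = 2, which IS divisible by 2, so compatible.
    Write x = 1 + 4·t and substitute into x ≡ 3 (mod 6): 4·t ≡ 3 − 1 = 2 (mod 6).
    Divide the congruence (and modulus) by g = 2: 2·t ≡ 1 (mod 3).
    The inverse of 2 mod 3 is 2 (since 2·2 = 4 = 1·3 + 1), so t ≡ 2·1 = 2 ≡ 2 (mod 3).
    Then x = 1 + 4·2 = 9, valid modulo lcm(4, 6) = 12: x ≡ 9 (mod 12).
  Combine with x ≡ 1 (mod 14): gcd(12, 14) = 2; 1 - 9 = -8, which IS divisible by 2, so compatible.
    Write x = 9 + 12·t and substitute into x ≡ 1 (mod 14): 12·t ≡ 1 − 9 = -8 (mod 14).
    Divide the congruence (and modulus) by g = 2: 6·t ≡ -4 (mod 7).
    Reduce coefficients mod 7: 6·t ≡ 3 (mod 7).
    The inverse of 6 mod 7 is 6 (since 6·6 = 36 = 5·7 + 1), so t ≡ 6·3 = 18 ≡ 4 (mod 7).
    Then x = 9 + 12·4 = 57, valid modulo lcm(12, 14) = 84: x ≡ 57 (mod 84).
Verify: 57 mod 4 = 1, 57 mod 6 = 3, 57 mod 14 = 1.

x ≡ 57 (mod 84).


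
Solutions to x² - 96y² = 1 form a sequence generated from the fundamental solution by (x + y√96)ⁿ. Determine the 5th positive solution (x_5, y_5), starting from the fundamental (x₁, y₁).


Step 1: Find the fundamental solution (x₁, y₁) of x² - 96y² = 1.
  Expand √96 as a continued fraction. a₀ = ⌊√96⌋ = 9; iterate m_{k+1} = d_k·a_k − m_k, d_{k+1} = (96 − m_{k+1}²)/d_k, a_{k+1} = ⌊(a₀ + m_{k+1})/d_{k+1}⌋ (starting m₀ = 0, d₀ = 1), with convergents p_k = a_k·p_{k-1} + p_{k-2}, q_k = a_k·q_{k-1} + q_{k-2} (p₋₁ = 1, q₋₁ = 0):
  k = 0: a₀ = 9; p₀/q₀ = 9/1; p₀² − 96·q₀² = 81 − 96 = -15.
  k = 1: m = 9, d = 15, a = ⌊(9 + 9)/15⌋ = 1; p/q = (1·9 + 1)/(1·1 + 0) = 10/1; p² − 96·q² = 100 − 96 = 4.
  k = 2: m = 6, d = 4, a = ⌊(9 + 6)/4⌋ = 3; p/q = (3·10 + 9)/(3·1 + 1) = 39/4; p² − 96·q² = 1521 − 1536 = -15.
  k = 3: m = 6, d = 15, a = ⌊(9 + 6)/15⌋ = 1; p/q = (1·39 + 10)/(1·4 + 1) = 49/5; p² − 96·q² = 2401 − 2400 = 1.
  The first convergent with p² − 96·q² = 1 gives the fundamental solution (x₁, y₁) = (49, 5).
Step 2: Apply the recurrence (x_{n+1}, y_{n+1}) = (x₁x_n + 96y₁y_n, x₁y_n + y₁x_n) repeatedly.
  From (x_1, y_1) = (49, 5): x_2 = 49·49 + 96·5·5 = 4801; y_2 = 49·5 + 5·49 = 490.
  From (x_2, y_2) = (4801, 490): x_3 = 49·4801 + 96·5·490 = 470449; y_3 = 49·490 + 5·4801 = 48015.
  From (x_3, y_3) = (470449, 48015): x_4 = 49·470449 + 96·5·48015 = 46099201; y_4 = 49·48015 + 5·470449 = 4704980.
  From (x_4, y_4) = (46099201, 4704980): x_5 = 49·46099201 + 96·5·4704980 = 4517251249; y_5 = 49·4704980 + 5·46099201 = 461040025.
Step 3: Verify x_5² - 96·y_5² = 20405558846592060001 - 20405558846592060000 = 1 (should be 1). ✓

(x_1, y_1) = (49, 5); (x_5, y_5) = (4517251249, 461040025).


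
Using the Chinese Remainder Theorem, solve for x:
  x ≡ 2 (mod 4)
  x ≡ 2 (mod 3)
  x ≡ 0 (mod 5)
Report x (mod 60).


Moduli 4, 3, 5 are pairwise coprime; by CRT there is a unique solution modulo M = 4 · 3 · 5 = 60.
Solve pairwise, accumulating the modulus:
  Start with x ≡ 2 (mod 4).
  Combine with x ≡ 2 (mod 3): since gcd(4, 3) = 1, we get a unique residue mod 12.
    Write x = 2 + 4·t and substitute into x ≡ 2 (mod 3): 4·t ≡ 2 − 2 = 0 (mod 3).
    Reduce coefficients mod 3: 1·t ≡ 0 (mod 3).
    So t ≡ 0 (mod 3).
    Then x = 2 + 4·0 = 2, valid modulo lcm(4, 3) = 12: x ≡ 2 (mod 12).
  Combine with x ≡ 0 (mod 5): since gcd(12, 5) = 1, we get a unique residue mod 60.
    Write x = 2 + 12·t and substitute into x ≡ 0 (mod 5): 12·t ≡ 0 − 2 = -2 (mod 5).
    Reduce coefficients mod 5: 2·t ≡ 3 (mod 5).
    The inverse of 2 mod 5 is 3 (since 2·3 = 6 = 1·5 + 1), so t ≡ 3·3 = 9 ≡ 4 (mod 5).
    Then x = 2 + 12·4 = 50, valid modulo lcm(12, 5) = 60: x ≡ 50 (mod 60).
Verify: 50 mod 4 = 2 ✓, 50 mod 3 = 2 ✓, 50 mod 5 = 0 ✓.

x ≡ 50 (mod 60).


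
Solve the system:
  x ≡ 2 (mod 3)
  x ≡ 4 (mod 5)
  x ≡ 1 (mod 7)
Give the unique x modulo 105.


Moduli 3, 5, 7 are pairwise coprime; by CRT there is a unique solution modulo M = 3 · 5 · 7 = 105.
Solve pairwise, accumulating the modulus:
  Start with x ≡ 2 (mod 3).
  Combine with x ≡ 4 (mod 5): since gcd(3, 5) = 1, we get a unique residue mod 15.
    Write x = 2 + 3·t and substitute into x ≡ 4 (mod 5): 3·t ≡ 4 − 2 = 2 (mod 5).
    The inverse of 3 mod 5 is 2 (since 3·2 = 6 = 1·5 + 1), so t ≡ 2·2 = 4 ≡ 4 (mod 5).
    Then x = 2 + 3·4 = 14, valid modulo lcm(3, 5) = 15: x ≡ 14 (mod 15).
  Combine with x ≡ 1 (mod 7): since gcd(15, 7) = 1, we get a unique residue mod 105.
    Write x = 14 + 15·t and substitute into x ≡ 1 (mod 7): 15·t ≡ 1 − 14 = -13 (mod 7).
    Reduce coefficients mod 7: 1·t ≡ 1 (mod 7).
    So t ≡ 1 (mod 7).
    Then x = 14 + 15·1 = 29, valid modulo lcm(15, 7) = 105: x ≡ 29 (mod 105).
Verify: 29 mod 3 = 2 ✓, 29 mod 5 = 4 ✓, 29 mod 7 = 1 ✓.

x ≡ 29 (mod 105).


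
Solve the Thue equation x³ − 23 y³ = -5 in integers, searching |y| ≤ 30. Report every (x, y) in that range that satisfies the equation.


The equation is x³ - 23y³ = -5. For fixed y, x³ = 23·y³ − 5, so a solution requires the RHS to be a perfect cube.
Strategy: iterate y from -30 to 30, compute RHS = 23·y³ − 5, and check whether it is a (positive or negative) perfect cube.
Check small values of y:
  y = 0: RHS = -5 is not a perfect cube.
  y = 1: RHS = 18 is not a perfect cube.
  y = -1: RHS = -28 is not a perfect cube.
  y = 2: RHS = 179 is not a perfect cube.
  y = -2: RHS = -189 is not a perfect cube.
  y = 3: RHS = 616 is not a perfect cube.
  y = -3: RHS = -626 is not a perfect cube.
Continuing the search up to |y| = 30 finds no solutions either.
No (x, y) in the scanned range satisfies the equation.

No integer solutions with |y| ≤ 30.


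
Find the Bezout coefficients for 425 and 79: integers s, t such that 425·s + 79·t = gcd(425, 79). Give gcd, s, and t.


Euclidean algorithm on (425, 79) — divide until remainder is 0:
  425 = 5 · 79 + 30
  79 = 2 · 30 + 19
  30 = 1 · 19 + 11
  19 = 1 · 11 + 8
  11 = 1 · 8 + 3
  8 = 2 · 3 + 2
  3 = 1 · 2 + 1
  2 = 2 · 1 + 0
gcd(425, 79) = 1.
Track Bezout coefficients alongside the remainders: start with r₀ = 425 = a·1 + b·0 (s = 1, t = 0) and r₁ = 79 = a·0 + b·1 (s = 0, t = 1); each new remainder r_{k+1} = r_{k-1} − q_k·r_k inherits s_{k+1} = s_{k-1} − q_k·s_k, t_{k+1} = t_{k-1} − q_k·t_k, so r_k = a·s_k + b·t_k at every step:
  q = 5: r = 30, s = 1 − 5·0 = 1, t = 0 − 5·1 = -5  (check: 425·1 + 79·(-5) = 30)
  q = 2: r = 19, s = 0 − 2·1 = -2, t = 1 − 2·(-5) = 11  (check: 425·(-2) + 79·11 = 19)
  q = 1: r = 11, s = 1 − 1·(-2) = 3, t = -5 − 1·11 = -16  (check: 425·3 + 79·(-16) = 11)
  q = 1: r = 8, s = -2 − 1·3 = -5, t = 11 − 1·(-16) = 27  (check: 425·(-5) + 79·27 = 8)
  q = 1: r = 3, s = 3 − 1·(-5) = 8, t = -16 − 1·27 = -43  (check: 425·8 + 79·(-43) = 3)
  q = 2: r = 2, s = -5 − 2·8 = -21, t = 27 − 2·(-43) = 113  (check: 425·(-21) + 79·113 = 2)
  q = 1: r = 1, s = 8 − 1·(-21) = 29, t = -43 − 1·113 = -156  (check: 425·29 + 79·(-156) = 1)
The row with r = 1 (the gcd) gives the Bezout coefficients s = 29, t = -156.
Result: 425 · (29) + 79 · (-156) = 1.

gcd(425, 79) = 1; s = 29, t = -156 (check: 425·29 + 79·(-156) = 1).
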